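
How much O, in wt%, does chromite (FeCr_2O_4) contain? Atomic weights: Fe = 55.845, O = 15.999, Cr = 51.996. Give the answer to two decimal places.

Molar mass of FeCr_2O_4: 1*55.845 + 2*51.996 + 4*15.999 = 223.833 g/mol.
Mass of O per formula unit: 4 × 15.999 = 63.996 g.
Weight fraction O = 63.996 / 223.833 = 0.2859.

28.59 wt%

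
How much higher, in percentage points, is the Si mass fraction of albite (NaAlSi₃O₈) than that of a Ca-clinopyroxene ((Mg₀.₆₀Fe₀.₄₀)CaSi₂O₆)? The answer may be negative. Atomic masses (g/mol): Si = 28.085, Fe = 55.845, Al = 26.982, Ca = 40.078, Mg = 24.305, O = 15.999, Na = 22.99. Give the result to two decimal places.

First mineral: 84.255 g Si in 262.219 g formula = 32.13 wt% Si.
Second mineral: 56.170 g Si in 229.163 g formula = 24.51 wt% Si.
32.13% − 24.51% gives a difference of 7.62 percentage points.

7.62 percentage points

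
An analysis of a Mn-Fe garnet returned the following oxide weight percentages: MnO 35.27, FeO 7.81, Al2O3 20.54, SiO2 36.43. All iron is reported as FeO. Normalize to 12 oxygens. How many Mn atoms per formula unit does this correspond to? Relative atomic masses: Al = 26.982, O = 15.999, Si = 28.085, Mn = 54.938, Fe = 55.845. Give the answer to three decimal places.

MnO: 35.27/70.937 = 0.49720 mol → 0.49720 mol Mn, 0.49720 mol O.
FeO: 7.81/71.844 = 0.10871 mol → 0.10871 mol Fe, 0.10871 mol O.
Al2O3: 20.54/101.961 = 0.20145 mol → 0.40290 mol Al, 0.60435 mol O.
SiO2: 36.43/60.083 = 0.60633 mol → 0.60633 mol Si, 1.21266 mol O.
Total oxygen = 2.42292 mol. Normalization factor = 12/2.42292 = 4.95270.
Mn per 12 O = 0.49720 × 4.95270 = 2.462.

2.462 Mn apfu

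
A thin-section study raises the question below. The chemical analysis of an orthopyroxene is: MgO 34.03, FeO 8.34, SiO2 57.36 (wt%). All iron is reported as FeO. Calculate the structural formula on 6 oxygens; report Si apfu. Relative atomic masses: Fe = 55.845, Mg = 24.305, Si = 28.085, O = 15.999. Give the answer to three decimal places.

MgO: 34.03/40.304 = 0.84433 mol → 0.84433 mol Mg, 0.84433 mol O.
FeO: 8.34/71.844 = 0.11608 mol → 0.11608 mol Fe, 0.11608 mol O.
SiO2: 57.36/60.083 = 0.95468 mol → 0.95468 mol Si, 1.90936 mol O.
Total oxygen = 2.86977 mol. Normalization factor = 6/2.86977 = 2.09076.
Si per 6 O = 0.95468 × 2.09076 = 1.996.

1.996 Si apfu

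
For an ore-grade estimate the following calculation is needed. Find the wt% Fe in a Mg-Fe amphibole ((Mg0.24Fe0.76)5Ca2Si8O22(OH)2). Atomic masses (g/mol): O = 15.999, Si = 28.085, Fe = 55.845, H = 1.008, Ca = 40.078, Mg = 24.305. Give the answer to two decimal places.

22.76 weight percent

Molar mass of (Mg0.24Fe0.76)5Ca2Si8O22(OH)2: 1.20×24.305 + 3.80×55.845 + 2×40.078 + 8×28.085 + 24×15.999 + 2×1.008 = 932.205 g/mol.
Mass of Fe per formula unit: 3.80 × 55.845 = 212.211 g.
Weight fraction Fe = 212.211 / 932.205 = 0.2276.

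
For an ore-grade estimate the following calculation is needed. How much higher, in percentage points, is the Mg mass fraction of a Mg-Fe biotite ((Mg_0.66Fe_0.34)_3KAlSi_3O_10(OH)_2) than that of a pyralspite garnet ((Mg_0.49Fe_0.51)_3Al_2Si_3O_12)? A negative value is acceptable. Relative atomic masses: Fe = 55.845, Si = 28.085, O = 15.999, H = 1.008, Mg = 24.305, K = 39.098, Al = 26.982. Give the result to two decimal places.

M((Mg_0.66Fe_0.34)_3KAlSi_3O_10(OH)_2) = 449.425 g/mol, so wt% Mg = 48.124/449.425 × 100 = 10.71%.
M((Mg_0.49Fe_0.51)_3Al_2Si_3O_12) = 451.378 g/mol, so wt% Mg = 35.728/451.378 × 100 = 7.92%.
10.71 − 7.92 = 2.79 pp.

2.79 percentage points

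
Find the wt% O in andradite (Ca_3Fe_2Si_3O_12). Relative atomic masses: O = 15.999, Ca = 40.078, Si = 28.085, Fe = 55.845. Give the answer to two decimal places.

Molar mass of Ca_3Fe_2Si_3O_12: 3·40.078 + 2·55.845 + 3·28.085 + 12·15.999 = 508.167 g/mol.
Mass of O per formula unit: 12 × 15.999 = 191.988 g.
Weight fraction O = 191.988 / 508.167 = 0.3778.

37.78 wt%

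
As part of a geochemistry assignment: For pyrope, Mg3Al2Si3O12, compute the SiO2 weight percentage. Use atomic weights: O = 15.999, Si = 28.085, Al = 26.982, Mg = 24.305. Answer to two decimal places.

M(Mg3Al2Si3O12) = 403.122 g/mol; M(SiO2) = 60.083 g/mol.
Moles SiO2 per formula unit = 3 Si ÷ 1 = 3.0000.
SiO2 fraction = (3.0000 × 60.083) / 403.122 = 180.249/403.122 = 0.4471.

44.71 wt%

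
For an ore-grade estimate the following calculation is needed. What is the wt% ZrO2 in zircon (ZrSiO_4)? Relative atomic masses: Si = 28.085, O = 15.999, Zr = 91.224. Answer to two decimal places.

67.22 wt%

Formula mass = 183.305 g/mol.
1 Zr → 1.0000 mol ZrO2 per formula unit; M(ZrO2) = 123.222, so ZrO2 mass = 123.222 g.
123.222/183.305 × 100 = 67.22 wt%.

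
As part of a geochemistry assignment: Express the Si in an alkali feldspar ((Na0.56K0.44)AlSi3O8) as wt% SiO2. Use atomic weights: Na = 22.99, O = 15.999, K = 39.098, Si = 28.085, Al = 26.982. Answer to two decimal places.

Molar mass of (Na0.56K0.44)AlSi3O8 = 0.56*22.99 + 0.44*39.098 + 1*26.982 + 3*28.085 + 8*15.999 = 269.307 g/mol.
Each formula unit contains 3 Si, equivalent to 3/1 = 3.0000 mol SiO2.
M(SiO2) = 1×28.085 + 2×15.999 = 60.083 g/mol.
Mass of SiO2 per formula unit = 3.0000 × 60.083 = 180.249 g.
SiO2 wt% = 180.249 / 269.307 × 100 = 66.93%.

66.93 wt%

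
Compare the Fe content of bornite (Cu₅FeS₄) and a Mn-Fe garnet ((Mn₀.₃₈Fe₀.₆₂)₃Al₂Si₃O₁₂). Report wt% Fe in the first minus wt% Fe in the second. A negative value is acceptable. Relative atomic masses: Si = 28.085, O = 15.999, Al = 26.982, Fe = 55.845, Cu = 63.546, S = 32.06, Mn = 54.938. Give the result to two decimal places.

M(Cu₅FeS₄) = 501.815 g/mol, so wt% Fe = 55.845/501.815 × 100 = 11.13%.
M((Mn₀.₃₈Fe₀.₆₂)₃Al₂Si₃O₁₂) = 496.708 g/mol, so wt% Fe = 103.872/496.708 × 100 = 20.91%.
11.13 − 20.91 = -9.78 pp.

-9.78 percentage points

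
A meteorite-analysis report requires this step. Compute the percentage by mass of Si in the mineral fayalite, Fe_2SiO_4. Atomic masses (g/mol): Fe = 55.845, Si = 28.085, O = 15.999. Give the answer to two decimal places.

13.78 wt%

Formula mass = 2×55.845 + 1×28.085 + 4×15.999 = 203.771 g/mol, of which 28.085 g is Si.
So Si makes up 28.085/203.771 = 0.1378 of the mass, i.e. 13.78%.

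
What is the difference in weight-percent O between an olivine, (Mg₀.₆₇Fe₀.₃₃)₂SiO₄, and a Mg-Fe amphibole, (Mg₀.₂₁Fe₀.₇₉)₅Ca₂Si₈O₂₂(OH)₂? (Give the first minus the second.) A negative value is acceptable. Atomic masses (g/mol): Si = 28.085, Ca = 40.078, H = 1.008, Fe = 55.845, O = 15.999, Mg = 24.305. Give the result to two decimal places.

M((Mg₀.₆₇Fe₀.₃₃)₂SiO₄) = 161.507 g/mol, so wt% O = 63.996/161.507 × 100 = 39.62%.
M((Mg₀.₂₁Fe₀.₇₉)₅Ca₂Si₈O₂₂(OH)₂) = 936.936 g/mol, so wt% O = 383.976/936.936 × 100 = 40.98%.
39.62 − 40.98 = -1.36 pp.

-1.36 percentage points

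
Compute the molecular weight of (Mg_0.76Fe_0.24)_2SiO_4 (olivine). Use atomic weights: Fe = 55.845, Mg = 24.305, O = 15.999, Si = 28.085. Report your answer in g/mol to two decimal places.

155.83 g/mol

M = 1.52×24.305 + 0.48×55.845 + 1×28.085 + 4×15.999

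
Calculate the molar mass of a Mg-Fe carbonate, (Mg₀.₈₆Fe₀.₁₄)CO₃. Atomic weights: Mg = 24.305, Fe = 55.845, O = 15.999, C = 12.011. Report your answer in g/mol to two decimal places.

The formula mass is the sum 0.86×24.305 + 0.14×55.845 + 1×12.011 + 3×15.999.

88.73 g/mol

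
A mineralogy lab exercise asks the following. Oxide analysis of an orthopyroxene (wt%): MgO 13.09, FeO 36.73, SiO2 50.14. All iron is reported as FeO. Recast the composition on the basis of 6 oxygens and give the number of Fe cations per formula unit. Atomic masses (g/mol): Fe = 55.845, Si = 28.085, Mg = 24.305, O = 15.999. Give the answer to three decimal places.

MgO (M=40.304): mol = 0.32478; Mg = 0.32478, O = 0.32478.
FeO (M=71.844): mol = 0.51125; Fe = 0.51125, O = 0.51125.
SiO2 (M=60.083): mol = 0.83451; Si = 0.83451, O = 1.66902.
ΣO = 2.50505; factor = 6/ΣO = 2.39516.
Fe apfu = 0.51125 × 2.39516 = 1.225.

1.225 Fe apfu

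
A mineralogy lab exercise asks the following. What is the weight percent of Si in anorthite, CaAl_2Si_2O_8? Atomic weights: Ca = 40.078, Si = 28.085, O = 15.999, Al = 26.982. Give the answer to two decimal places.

M(CaAl_2Si_2O_8) = 278.204 g/mol.
Si contributes 2 × 28.085 = 56.170 g per mole.
56.170/278.204 = 0.2019 → 20.19%.

20.19 wt%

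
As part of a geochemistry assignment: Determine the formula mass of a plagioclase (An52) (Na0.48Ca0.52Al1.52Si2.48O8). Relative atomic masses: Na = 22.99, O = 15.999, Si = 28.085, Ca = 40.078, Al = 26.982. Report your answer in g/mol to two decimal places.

M = 0.48·22.99 + 0.52·40.078 + 1.52·26.982 + 2.48·28.085 + 8·15.999

270.53 g/mol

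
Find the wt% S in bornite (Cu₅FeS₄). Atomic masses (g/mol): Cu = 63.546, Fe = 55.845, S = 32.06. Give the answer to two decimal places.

Molar mass of Cu₅FeS₄: 5*63.546 + 1*55.845 + 4*32.06 = 501.815 g/mol.
Mass of S per formula unit: 4 × 32.06 = 128.240 g.
Weight fraction S = 128.240 / 501.815 = 0.2556.

25.56 wt%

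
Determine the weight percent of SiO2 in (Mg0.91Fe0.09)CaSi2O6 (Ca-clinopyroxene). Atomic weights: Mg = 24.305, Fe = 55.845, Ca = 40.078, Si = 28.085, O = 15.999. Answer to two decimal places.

54.77 wt%

M((Mg0.91Fe0.09)CaSi2O6) = 219.386 g/mol; M(SiO2) = 60.083 g/mol.
Moles SiO2 per formula unit = 2 Si ÷ 1 = 2.0000.
SiO2 fraction = (2.0000 × 60.083) / 219.386 = 120.166/219.386 = 0.5477.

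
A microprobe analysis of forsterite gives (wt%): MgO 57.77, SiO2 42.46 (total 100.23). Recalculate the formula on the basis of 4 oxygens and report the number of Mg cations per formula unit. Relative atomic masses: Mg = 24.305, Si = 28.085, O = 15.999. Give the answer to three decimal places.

2.014 Mg apfu

57.77 wt% MgO ÷ 40.304 g/mol = 1.43336 mol, giving 1.43336 Mg and 1.43336 O.
42.46 wt% SiO2 ÷ 60.083 g/mol = 0.70669 mol, giving 0.70669 Si and 1.41338 O.
Oxygen sums to 2.84674; scaling by 4/2.84674 = 1.40512 puts the formula on 4 O.
Mg: 1.43336 × 1.40512 = 2.014 atoms per formula unit.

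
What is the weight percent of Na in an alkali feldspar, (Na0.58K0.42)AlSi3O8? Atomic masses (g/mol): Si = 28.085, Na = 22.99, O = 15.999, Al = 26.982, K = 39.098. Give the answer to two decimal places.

Molar mass of (Na0.58K0.42)AlSi3O8: 0.58*22.99 + 0.42*39.098 + 1*26.982 + 3*28.085 + 8*15.999 = 268.984 g/mol.
Mass of Na per formula unit: 0.58 × 22.99 = 13.334 g.
Weight fraction Na = 13.334 / 268.984 = 0.0496.

4.96 weight percent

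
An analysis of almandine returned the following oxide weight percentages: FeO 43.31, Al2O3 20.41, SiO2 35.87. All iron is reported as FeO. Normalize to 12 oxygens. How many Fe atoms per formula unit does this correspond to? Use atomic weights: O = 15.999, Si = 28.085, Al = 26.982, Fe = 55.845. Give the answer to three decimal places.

FeO (M=71.844): mol = 0.60283; Fe = 0.60283, O = 0.60283.
Al2O3 (M=101.961): mol = 0.20017; Al = 0.40034, O = 0.60051.
SiO2 (M=60.083): mol = 0.59701; Si = 0.59701, O = 1.19402.
ΣO = 2.39736; factor = 12/ΣO = 5.00551.
Fe apfu = 0.60283 × 5.00551 = 3.017.

3.017 Fe apfu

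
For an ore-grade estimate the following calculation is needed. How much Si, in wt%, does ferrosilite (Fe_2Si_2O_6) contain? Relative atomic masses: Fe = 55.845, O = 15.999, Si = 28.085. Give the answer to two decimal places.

Formula mass = 2×55.845 + 2×28.085 + 6×15.999 = 263.854 g/mol, of which 56.170 g is Si.
So Si makes up 56.170/263.854 = 0.2129 of the mass, i.e. 21.29%.

21.29 wt%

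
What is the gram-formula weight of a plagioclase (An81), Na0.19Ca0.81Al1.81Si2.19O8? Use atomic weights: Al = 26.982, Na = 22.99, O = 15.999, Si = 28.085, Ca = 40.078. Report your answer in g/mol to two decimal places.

275.17 g/mol

The formula mass is the sum 0.19×22.99 + 0.81×40.078 + 1.81×26.982 + 2.19×28.085 + 8×15.999.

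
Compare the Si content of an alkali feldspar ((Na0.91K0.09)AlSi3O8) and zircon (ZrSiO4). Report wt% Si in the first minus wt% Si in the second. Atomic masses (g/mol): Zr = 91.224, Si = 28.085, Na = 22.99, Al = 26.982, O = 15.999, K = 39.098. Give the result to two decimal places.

16.63 percentage points

M((Na0.91K0.09)AlSi3O8) = 263.669 g/mol, so wt% Si = 84.255/263.669 × 100 = 31.95%.
M(ZrSiO4) = 183.305 g/mol, so wt% Si = 28.085/183.305 × 100 = 15.32%.
31.95 − 15.32 = 16.63 pp.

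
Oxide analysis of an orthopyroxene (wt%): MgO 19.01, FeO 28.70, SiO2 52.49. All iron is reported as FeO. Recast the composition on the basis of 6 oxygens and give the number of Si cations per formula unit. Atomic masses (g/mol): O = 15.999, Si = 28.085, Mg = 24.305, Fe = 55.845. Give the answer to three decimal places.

2.002 Si apfu

19.01 wt% MgO ÷ 40.304 g/mol = 0.47167 mol, giving 0.47167 Mg and 0.47167 O.
28.70 wt% FeO ÷ 71.844 g/mol = 0.39948 mol, giving 0.39948 Fe and 0.39948 O.
52.49 wt% SiO2 ÷ 60.083 g/mol = 0.87362 mol, giving 0.87362 Si and 1.74724 O.
Oxygen sums to 2.61839; scaling by 6/2.61839 = 2.29148 puts the formula on 6 O.
Si: 0.87362 × 2.29148 = 2.002 atoms per formula unit.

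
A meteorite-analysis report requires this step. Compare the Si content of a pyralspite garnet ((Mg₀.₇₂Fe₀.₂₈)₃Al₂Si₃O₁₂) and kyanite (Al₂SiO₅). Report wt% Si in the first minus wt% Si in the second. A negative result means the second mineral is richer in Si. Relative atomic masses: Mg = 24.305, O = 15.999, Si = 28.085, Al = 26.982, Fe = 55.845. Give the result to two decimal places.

Si in (Mg₀.₇₂Fe₀.₂₈)₃Al₂Si₃O₁₂: molar mass 429.616 g/mol; 3×28.085 = 84.255 g → 19.61 wt%.
Si in Al₂SiO₅: molar mass 162.044 g/mol; 1×28.085 = 28.085 g → 17.33 wt%.
Difference = 19.61 − 17.33 = 2.28 percentage points.

2.28 percentage points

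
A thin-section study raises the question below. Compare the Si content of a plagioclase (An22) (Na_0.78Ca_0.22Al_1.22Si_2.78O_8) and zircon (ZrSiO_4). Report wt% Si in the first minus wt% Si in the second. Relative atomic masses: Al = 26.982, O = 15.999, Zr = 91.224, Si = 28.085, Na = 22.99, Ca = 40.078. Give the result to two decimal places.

14.06 percentage points

First mineral: 78.076 g Si in 265.736 g formula = 29.38 wt% Si.
Second mineral: 28.085 g Si in 183.305 g formula = 15.32 wt% Si.
29.38% − 15.32% gives a difference of 14.06 percentage points.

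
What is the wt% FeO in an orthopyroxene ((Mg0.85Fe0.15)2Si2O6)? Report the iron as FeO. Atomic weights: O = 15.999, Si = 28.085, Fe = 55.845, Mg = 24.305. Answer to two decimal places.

10.25 wt%

M((Mg0.85Fe0.15)2Si2O6) = 210.236 g/mol; M(FeO) = 71.844 g/mol.
Moles FeO per formula unit = 0.30 Fe ÷ 1 = 0.3000.
FeO fraction = (0.3000 × 71.844) / 210.236 = 21.553/210.236 = 0.1025.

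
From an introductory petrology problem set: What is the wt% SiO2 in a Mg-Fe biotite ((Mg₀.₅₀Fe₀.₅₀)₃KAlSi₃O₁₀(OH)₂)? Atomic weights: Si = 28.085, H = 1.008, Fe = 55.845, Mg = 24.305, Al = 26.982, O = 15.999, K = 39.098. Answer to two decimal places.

M((Mg₀.₅₀Fe₀.₅₀)₃KAlSi₃O₁₀(OH)₂) = 464.564 g/mol; M(SiO2) = 60.083 g/mol.
Moles SiO2 per formula unit = 3 Si ÷ 1 = 3.0000.
SiO2 fraction = (3.0000 × 60.083) / 464.564 = 180.249/464.564 = 0.3880.

38.80 wt%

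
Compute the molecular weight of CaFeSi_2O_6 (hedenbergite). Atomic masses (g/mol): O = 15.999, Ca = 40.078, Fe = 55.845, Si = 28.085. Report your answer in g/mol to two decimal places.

248.09 g/mol

M = 1*40.078 + 1*55.845 + 2*28.085 + 6*15.999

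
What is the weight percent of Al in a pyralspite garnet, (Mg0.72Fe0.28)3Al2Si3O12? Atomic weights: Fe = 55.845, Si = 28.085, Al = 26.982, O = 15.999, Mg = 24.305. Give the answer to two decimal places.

12.56 wt%

M((Mg0.72Fe0.28)3Al2Si3O12) = 429.616 g/mol.
Al contributes 2 × 26.982 = 53.964 g per mole.
53.964/429.616 = 0.1256 → 12.56%.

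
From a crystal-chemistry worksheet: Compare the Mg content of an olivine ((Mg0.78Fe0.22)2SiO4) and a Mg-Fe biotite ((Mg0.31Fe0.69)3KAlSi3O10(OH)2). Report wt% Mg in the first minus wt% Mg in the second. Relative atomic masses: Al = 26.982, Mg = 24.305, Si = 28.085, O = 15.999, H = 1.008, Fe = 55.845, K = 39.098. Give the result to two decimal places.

First mineral: 37.916 g Mg in 154.569 g formula = 24.53 wt% Mg.
Second mineral: 22.604 g Mg in 482.542 g formula = 4.68 wt% Mg.
24.53% − 4.68% gives a difference of 19.85 percentage points.

19.85 percentage points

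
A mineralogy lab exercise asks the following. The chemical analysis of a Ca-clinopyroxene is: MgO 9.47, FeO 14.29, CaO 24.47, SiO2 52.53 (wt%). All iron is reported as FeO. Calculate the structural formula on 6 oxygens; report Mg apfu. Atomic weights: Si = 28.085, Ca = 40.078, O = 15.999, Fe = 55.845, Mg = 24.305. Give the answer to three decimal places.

0.538 Mg apfu

9.47 wt% MgO ÷ 40.304 g/mol = 0.23496 mol, giving 0.23496 Mg and 0.23496 O.
14.29 wt% FeO ÷ 71.844 g/mol = 0.19890 mol, giving 0.19890 Fe and 0.19890 O.
24.47 wt% CaO ÷ 56.077 g/mol = 0.43636 mol, giving 0.43636 Ca and 0.43636 O.
52.53 wt% SiO2 ÷ 60.083 g/mol = 0.87429 mol, giving 0.87429 Si and 1.74858 O.
Oxygen sums to 2.61880; scaling by 6/2.61880 = 2.29113 puts the formula on 6 O.
Mg: 0.23496 × 2.29113 = 0.538 atoms per formula unit.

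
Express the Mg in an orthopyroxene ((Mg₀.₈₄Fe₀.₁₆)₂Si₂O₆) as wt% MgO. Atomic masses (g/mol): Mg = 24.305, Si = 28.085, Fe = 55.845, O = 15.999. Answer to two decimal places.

Molar mass of (Mg₀.₈₄Fe₀.₁₆)₂Si₂O₆ = 1.68·24.305 + 0.32·55.845 + 2·28.085 + 6·15.999 = 210.867 g/mol.
Each formula unit contains 1.68 Mg, equivalent to 1.68/1 = 1.6800 mol MgO.
M(MgO) = 1×24.305 + 1×15.999 = 40.304 g/mol.
Mass of MgO per formula unit = 1.6800 × 40.304 = 67.711 g.
MgO wt% = 67.711 / 210.867 × 100 = 32.11%.

32.11 wt%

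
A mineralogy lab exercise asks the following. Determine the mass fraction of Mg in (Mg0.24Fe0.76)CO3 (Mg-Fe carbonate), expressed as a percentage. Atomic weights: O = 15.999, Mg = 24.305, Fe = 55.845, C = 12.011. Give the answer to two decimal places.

Molar mass of (Mg0.24Fe0.76)CO3: 0.24×24.305 + 0.76×55.845 + 1×12.011 + 3×15.999 = 108.283 g/mol.
Mass of Mg per formula unit: 0.24 × 24.305 = 5.833 g.
Weight fraction Mg = 5.833 / 108.283 = 0.0539.

5.39 wt%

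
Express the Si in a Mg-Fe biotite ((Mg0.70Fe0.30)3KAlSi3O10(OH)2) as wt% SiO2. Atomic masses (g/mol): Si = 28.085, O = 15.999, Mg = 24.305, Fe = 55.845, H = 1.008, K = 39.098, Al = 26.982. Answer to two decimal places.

40.45 wt%

Molar mass of (Mg0.70Fe0.30)3KAlSi3O10(OH)2 = 2.10·24.305 + 0.90·55.845 + 1·39.098 + 1·26.982 + 3·28.085 + 12·15.999 + 2·1.008 = 445.640 g/mol.
Each formula unit contains 3 Si, equivalent to 3/1 = 3.0000 mol SiO2.
M(SiO2) = 1×28.085 + 2×15.999 = 60.083 g/mol.
Mass of SiO2 per formula unit = 3.0000 × 60.083 = 180.249 g.
SiO2 wt% = 180.249 / 445.640 × 100 = 40.45%.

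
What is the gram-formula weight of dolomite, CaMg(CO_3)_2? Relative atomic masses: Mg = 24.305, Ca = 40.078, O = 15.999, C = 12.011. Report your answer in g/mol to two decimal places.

184.40 g/mol

M = 1·40.078 + 1·24.305 + 2·12.011 + 6·15.999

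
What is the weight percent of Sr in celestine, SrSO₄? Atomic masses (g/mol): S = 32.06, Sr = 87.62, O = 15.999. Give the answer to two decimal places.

47.70 wt%

Molar mass of SrSO₄: 1×87.62 + 1×32.06 + 4×15.999 = 183.676 g/mol.
Mass of Sr per formula unit: 1 × 87.62 = 87.620 g.
Weight fraction Sr = 87.620 / 183.676 = 0.4770.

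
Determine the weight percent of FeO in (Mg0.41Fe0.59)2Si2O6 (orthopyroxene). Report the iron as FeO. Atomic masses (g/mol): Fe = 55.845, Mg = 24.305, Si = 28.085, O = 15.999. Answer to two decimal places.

35.62 wt%

Formula mass = 237.991 g/mol.
1.18 Fe → 1.1800 mol FeO per formula unit; M(FeO) = 71.844, so FeO mass = 84.776 g.
84.776/237.991 × 100 = 35.62 wt%.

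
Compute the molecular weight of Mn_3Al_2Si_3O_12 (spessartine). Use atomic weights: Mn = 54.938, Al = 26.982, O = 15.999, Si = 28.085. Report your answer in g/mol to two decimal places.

M = 3*54.938 + 2*26.982 + 3*28.085 + 12*15.999

495.02 g/mol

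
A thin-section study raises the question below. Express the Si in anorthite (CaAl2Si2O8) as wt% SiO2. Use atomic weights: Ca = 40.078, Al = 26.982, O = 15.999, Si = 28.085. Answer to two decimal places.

Molar mass of CaAl2Si2O8 = 1×40.078 + 2×26.982 + 2×28.085 + 8×15.999 = 278.204 g/mol.
Each formula unit contains 2 Si, equivalent to 2/1 = 2.0000 mol SiO2.
M(SiO2) = 1×28.085 + 2×15.999 = 60.083 g/mol.
Mass of SiO2 per formula unit = 2.0000 × 60.083 = 120.166 g.
SiO2 wt% = 120.166 / 278.204 × 100 = 43.19%.

43.19 wt%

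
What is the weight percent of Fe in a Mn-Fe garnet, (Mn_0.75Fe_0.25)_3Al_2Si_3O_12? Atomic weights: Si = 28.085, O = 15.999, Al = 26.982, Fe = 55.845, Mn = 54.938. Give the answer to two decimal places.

8.45 mass %

Molar mass of (Mn_0.75Fe_0.25)_3Al_2Si_3O_12: 2.25×54.938 + 0.75×55.845 + 2×26.982 + 3×28.085 + 12×15.999 = 495.701 g/mol.
Mass of Fe per formula unit: 0.75 × 55.845 = 41.884 g.
Weight fraction Fe = 41.884 / 495.701 = 0.0845.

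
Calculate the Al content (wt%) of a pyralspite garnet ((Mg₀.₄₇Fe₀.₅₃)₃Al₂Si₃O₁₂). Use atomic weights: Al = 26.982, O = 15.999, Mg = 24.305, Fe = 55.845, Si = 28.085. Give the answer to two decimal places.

Molar mass of (Mg₀.₄₇Fe₀.₅₃)₃Al₂Si₃O₁₂: 1.41*24.305 + 1.59*55.845 + 2*26.982 + 3*28.085 + 12*15.999 = 453.271 g/mol.
Mass of Al per formula unit: 2 × 26.982 = 53.964 g.
Weight fraction Al = 53.964 / 453.271 = 0.1191.

11.91 wt%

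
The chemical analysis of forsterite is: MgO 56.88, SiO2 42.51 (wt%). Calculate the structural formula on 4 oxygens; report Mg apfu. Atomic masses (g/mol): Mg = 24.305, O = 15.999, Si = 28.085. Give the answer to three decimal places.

MgO (M=40.304): mol = 1.41127; Mg = 1.41127, O = 1.41127.
SiO2 (M=60.083): mol = 0.70752; Si = 0.70752, O = 1.41504.
ΣO = 2.82631; factor = 4/ΣO = 1.41527.
Mg apfu = 1.41127 × 1.41527 = 1.997.

1.997 Mg apfu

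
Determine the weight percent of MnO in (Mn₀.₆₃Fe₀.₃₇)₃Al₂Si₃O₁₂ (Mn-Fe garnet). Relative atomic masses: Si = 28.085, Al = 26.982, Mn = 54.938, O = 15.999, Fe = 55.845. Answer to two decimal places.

27.03 wt%

M((Mn₀.₆₃Fe₀.₃₇)₃Al₂Si₃O₁₂) = 496.028 g/mol; M(MnO) = 70.937 g/mol.
Moles MnO per formula unit = 1.89 Mn ÷ 1 = 1.8900.
MnO fraction = (1.8900 × 70.937) / 496.028 = 134.071/496.028 = 0.2703.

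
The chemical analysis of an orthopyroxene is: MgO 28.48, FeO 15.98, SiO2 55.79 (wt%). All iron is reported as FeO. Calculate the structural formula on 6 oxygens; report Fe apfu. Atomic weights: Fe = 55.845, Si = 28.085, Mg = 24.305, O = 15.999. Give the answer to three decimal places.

28.48 wt% MgO ÷ 40.304 g/mol = 0.70663 mol, giving 0.70663 Mg and 0.70663 O.
15.98 wt% FeO ÷ 71.844 g/mol = 0.22243 mol, giving 0.22243 Fe and 0.22243 O.
55.79 wt% SiO2 ÷ 60.083 g/mol = 0.92855 mol, giving 0.92855 Si and 1.85710 O.
Oxygen sums to 2.78616; scaling by 6/2.78616 = 2.15350 puts the formula on 6 O.
Fe: 0.22243 × 2.15350 = 0.479 atoms per formula unit.

0.479 Fe apfu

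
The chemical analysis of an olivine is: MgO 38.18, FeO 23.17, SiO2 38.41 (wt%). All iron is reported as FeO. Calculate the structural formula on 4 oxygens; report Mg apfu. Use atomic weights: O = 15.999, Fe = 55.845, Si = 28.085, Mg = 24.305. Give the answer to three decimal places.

1.487 Mg apfu

MgO: 38.18/40.304 = 0.94730 mol → 0.94730 mol Mg, 0.94730 mol O.
FeO: 23.17/71.844 = 0.32250 mol → 0.32250 mol Fe, 0.32250 mol O.
SiO2: 38.41/60.083 = 0.63928 mol → 0.63928 mol Si, 1.27856 mol O.
Total oxygen = 2.54836 mol. Normalization factor = 4/2.54836 = 1.56964.
Mg per 4 O = 0.94730 × 1.56964 = 1.487.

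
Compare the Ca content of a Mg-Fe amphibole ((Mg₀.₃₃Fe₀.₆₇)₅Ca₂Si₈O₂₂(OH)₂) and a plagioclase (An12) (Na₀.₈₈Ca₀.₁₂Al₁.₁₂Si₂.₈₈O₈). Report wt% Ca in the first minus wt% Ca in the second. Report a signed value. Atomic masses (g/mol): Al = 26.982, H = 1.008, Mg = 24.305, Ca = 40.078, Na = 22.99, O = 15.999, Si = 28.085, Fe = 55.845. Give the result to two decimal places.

6.91 percentage points

M((Mg₀.₃₃Fe₀.₆₇)₅Ca₂Si₈O₂₂(OH)₂) = 918.012 g/mol, so wt% Ca = 80.156/918.012 × 100 = 8.73%.
M(Na₀.₈₈Ca₀.₁₂Al₁.₁₂Si₂.₈₈O₈) = 264.137 g/mol, so wt% Ca = 4.809/264.137 × 100 = 1.82%.
8.73 − 1.82 = 6.91 pp.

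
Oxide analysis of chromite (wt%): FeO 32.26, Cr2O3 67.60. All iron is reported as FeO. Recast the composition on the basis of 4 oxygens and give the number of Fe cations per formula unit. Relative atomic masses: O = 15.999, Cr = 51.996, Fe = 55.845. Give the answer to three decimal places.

FeO: 32.26/71.844 = 0.44903 mol → 0.44903 mol Fe, 0.44903 mol O.
Cr2O3: 67.60/151.989 = 0.44477 mol → 0.88954 mol Cr, 1.33431 mol O.
Total oxygen = 1.78334 mol. Normalization factor = 4/1.78334 = 2.24298.
Fe per 4 O = 0.44903 × 2.24298 = 1.007.

1.007 Fe apfu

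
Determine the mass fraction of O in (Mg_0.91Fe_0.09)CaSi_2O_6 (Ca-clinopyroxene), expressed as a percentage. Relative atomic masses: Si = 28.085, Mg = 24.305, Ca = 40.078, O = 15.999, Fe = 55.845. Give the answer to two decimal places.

Molar mass of (Mg_0.91Fe_0.09)CaSi_2O_6: 0.91*24.305 + 0.09*55.845 + 1*40.078 + 2*28.085 + 6*15.999 = 219.386 g/mol.
Mass of O per formula unit: 6 × 15.999 = 95.994 g.
Weight fraction O = 95.994 / 219.386 = 0.4376.

43.76 mass %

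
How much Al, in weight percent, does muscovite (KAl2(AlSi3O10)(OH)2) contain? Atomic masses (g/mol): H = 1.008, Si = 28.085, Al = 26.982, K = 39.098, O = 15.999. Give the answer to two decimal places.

20.32 weight percent

M(KAl2(AlSi3O10)(OH)2) = 398.303 g/mol.
Al contributes 3 × 26.982 = 80.946 g per mole.
80.946/398.303 = 0.2032 → 20.32%.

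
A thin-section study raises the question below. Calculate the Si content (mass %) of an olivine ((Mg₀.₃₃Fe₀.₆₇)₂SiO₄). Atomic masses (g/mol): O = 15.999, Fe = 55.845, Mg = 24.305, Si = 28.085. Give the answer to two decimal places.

15.35 mass %

Molar mass of (Mg₀.₃₃Fe₀.₆₇)₂SiO₄: 0.66·24.305 + 1.34·55.845 + 1·28.085 + 4·15.999 = 182.955 g/mol.
Mass of Si per formula unit: 1 × 28.085 = 28.085 g.
Weight fraction Si = 28.085 / 182.955 = 0.1535.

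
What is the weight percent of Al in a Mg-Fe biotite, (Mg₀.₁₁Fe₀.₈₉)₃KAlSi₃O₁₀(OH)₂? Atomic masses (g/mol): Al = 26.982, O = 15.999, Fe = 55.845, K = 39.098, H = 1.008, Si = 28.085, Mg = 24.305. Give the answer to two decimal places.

5.38 mass %

M((Mg₀.₁₁Fe₀.₈₉)₃KAlSi₃O₁₀(OH)₂) = 501.466 g/mol.
Al contributes 1 × 26.982 = 26.982 g per mole.
26.982/501.466 = 0.0538 → 5.38%.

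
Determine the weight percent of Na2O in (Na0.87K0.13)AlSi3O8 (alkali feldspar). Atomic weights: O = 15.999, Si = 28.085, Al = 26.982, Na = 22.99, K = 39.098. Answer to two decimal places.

10.20 wt%

Molar mass of (Na0.87K0.13)AlSi3O8 = 0.87×22.99 + 0.13×39.098 + 1×26.982 + 3×28.085 + 8×15.999 = 264.313 g/mol.
Each formula unit contains 0.87 Na, equivalent to 0.87/2 = 0.4350 mol Na2O.
M(Na2O) = 2×22.99 + 1×15.999 = 61.979 g/mol.
Mass of Na2O per formula unit = 0.4350 × 61.979 = 26.961 g.
Na2O wt% = 26.961 / 264.313 × 100 = 10.20%.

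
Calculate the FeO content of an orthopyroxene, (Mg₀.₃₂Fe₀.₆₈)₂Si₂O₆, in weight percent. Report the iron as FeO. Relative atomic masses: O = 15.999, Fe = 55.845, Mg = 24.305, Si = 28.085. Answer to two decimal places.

Molar mass of (Mg₀.₃₂Fe₀.₆₈)₂Si₂O₆ = 0.64×24.305 + 1.36×55.845 + 2×28.085 + 6×15.999 = 243.668 g/mol.
Each formula unit contains 1.36 Fe, equivalent to 1.36/1 = 1.3600 mol FeO.
M(FeO) = 1×55.845 + 1×15.999 = 71.844 g/mol.
Mass of FeO per formula unit = 1.3600 × 71.844 = 97.708 g.
FeO wt% = 97.708 / 243.668 × 100 = 40.10%.

40.10 wt%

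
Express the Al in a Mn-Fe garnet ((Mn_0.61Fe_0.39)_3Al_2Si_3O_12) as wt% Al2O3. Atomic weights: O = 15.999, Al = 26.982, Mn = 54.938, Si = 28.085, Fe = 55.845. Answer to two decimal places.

20.55 wt%

Molar mass of (Mn_0.61Fe_0.39)_3Al_2Si_3O_12 = 1.83×54.938 + 1.17×55.845 + 2×26.982 + 3×28.085 + 12×15.999 = 496.082 g/mol.
Each formula unit contains 2 Al, equivalent to 2/2 = 1.0000 mol Al2O3.
M(Al2O3) = 2×26.982 + 3×15.999 = 101.961 g/mol.
Mass of Al2O3 per formula unit = 1.0000 × 101.961 = 101.961 g.
Al2O3 wt% = 101.961 / 496.082 × 100 = 20.55%.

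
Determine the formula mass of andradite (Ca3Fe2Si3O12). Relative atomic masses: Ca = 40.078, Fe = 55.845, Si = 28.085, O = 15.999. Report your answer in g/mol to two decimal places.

508.17 g/mol

M = 3·40.078 + 2·55.845 + 3·28.085 + 12·15.999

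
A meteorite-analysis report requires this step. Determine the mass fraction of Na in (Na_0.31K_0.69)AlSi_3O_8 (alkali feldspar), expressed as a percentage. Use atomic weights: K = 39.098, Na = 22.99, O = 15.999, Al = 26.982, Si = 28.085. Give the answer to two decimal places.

M((Na_0.31K_0.69)AlSi_3O_8) = 273.334 g/mol.
Na contributes 0.31 × 22.99 = 7.127 g per mole.
7.127/273.334 = 0.0261 → 2.61%.

2.61 weight percent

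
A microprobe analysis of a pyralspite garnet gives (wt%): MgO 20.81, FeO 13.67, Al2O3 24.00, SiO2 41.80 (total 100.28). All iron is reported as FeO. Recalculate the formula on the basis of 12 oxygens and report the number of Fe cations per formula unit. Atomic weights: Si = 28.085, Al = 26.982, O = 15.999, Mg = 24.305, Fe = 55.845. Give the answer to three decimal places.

0.814 Fe apfu

MgO (M=40.304): mol = 0.51633; Mg = 0.51633, O = 0.51633.
FeO (M=71.844): mol = 0.19027; Fe = 0.19027, O = 0.19027.
Al2O3 (M=101.961): mol = 0.23538; Al = 0.47076, O = 0.70614.
SiO2 (M=60.083): mol = 0.69570; Si = 0.69570, O = 1.39140.
ΣO = 2.80414; factor = 12/ΣO = 4.27939.
Fe apfu = 0.19027 × 4.27939 = 0.814.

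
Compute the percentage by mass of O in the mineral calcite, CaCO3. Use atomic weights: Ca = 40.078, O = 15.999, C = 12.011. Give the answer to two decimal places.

M(CaCO3) = 100.086 g/mol.
O contributes 3 × 15.999 = 47.997 g per mole.
47.997/100.086 = 0.4796 → 47.96%.

47.96 mass %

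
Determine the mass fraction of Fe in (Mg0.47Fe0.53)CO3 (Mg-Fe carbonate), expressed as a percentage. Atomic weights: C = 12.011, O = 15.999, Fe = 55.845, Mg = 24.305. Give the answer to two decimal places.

M((Mg0.47Fe0.53)CO3) = 101.029 g/mol.
Fe contributes 0.53 × 55.845 = 29.598 g per mole.
29.598/101.029 = 0.2930 → 29.30%.

29.30 wt%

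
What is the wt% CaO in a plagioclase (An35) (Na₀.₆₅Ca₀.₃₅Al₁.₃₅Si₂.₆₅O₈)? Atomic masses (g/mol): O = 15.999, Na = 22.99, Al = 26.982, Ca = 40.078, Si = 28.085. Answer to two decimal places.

Molar mass of Na₀.₆₅Ca₀.₃₅Al₁.₃₅Si₂.₆₅O₈ = 0.65·22.99 + 0.35·40.078 + 1.35·26.982 + 2.65·28.085 + 8·15.999 = 267.814 g/mol.
Each formula unit contains 0.35 Ca, equivalent to 0.35/1 = 0.3500 mol CaO.
M(CaO) = 1×40.078 + 1×15.999 = 56.077 g/mol.
Mass of CaO per formula unit = 0.3500 × 56.077 = 19.627 g.
CaO wt% = 19.627 / 267.814 × 100 = 7.33%.

7.33 wt%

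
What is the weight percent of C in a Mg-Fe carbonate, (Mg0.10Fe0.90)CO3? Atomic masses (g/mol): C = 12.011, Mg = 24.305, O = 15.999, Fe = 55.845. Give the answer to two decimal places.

10.66 wt%

Formula mass = 0.10·24.305 + 0.90·55.845 + 1·12.011 + 3·15.999 = 112.699 g/mol, of which 12.011 g is C.
So C makes up 12.011/112.699 = 0.1066 of the mass, i.e. 10.66%.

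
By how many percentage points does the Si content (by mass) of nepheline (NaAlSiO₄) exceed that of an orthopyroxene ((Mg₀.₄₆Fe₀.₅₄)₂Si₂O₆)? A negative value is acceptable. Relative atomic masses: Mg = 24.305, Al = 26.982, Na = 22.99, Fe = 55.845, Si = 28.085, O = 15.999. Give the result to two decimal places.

-4.15 percentage points

M(NaAlSiO₄) = 142.053 g/mol, so wt% Si = 28.085/142.053 × 100 = 19.77%.
M((Mg₀.₄₆Fe₀.₅₄)₂Si₂O₆) = 234.837 g/mol, so wt% Si = 56.170/234.837 × 100 = 23.92%.
19.77 − 23.92 = -4.15 pp.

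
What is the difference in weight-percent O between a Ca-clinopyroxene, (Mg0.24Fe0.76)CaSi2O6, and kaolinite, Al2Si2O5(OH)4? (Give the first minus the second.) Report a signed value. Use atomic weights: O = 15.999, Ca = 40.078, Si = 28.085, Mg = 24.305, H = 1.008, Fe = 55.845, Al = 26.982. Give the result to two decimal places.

-15.87 percentage points

O in (Mg0.24Fe0.76)CaSi2O6: molar mass 240.517 g/mol; 6×15.999 = 95.994 g → 39.91 wt%.
O in Al2Si2O5(OH)4: molar mass 258.157 g/mol; 9×15.999 = 143.991 g → 55.78 wt%.
Difference = 39.91 − 55.78 = -15.87 percentage points.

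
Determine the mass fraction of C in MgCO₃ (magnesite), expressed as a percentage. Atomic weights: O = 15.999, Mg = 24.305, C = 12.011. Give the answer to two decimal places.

14.25 weight percent

M(MgCO₃) = 84.313 g/mol.
C contributes 1 × 12.011 = 12.011 g per mole.
12.011/84.313 = 0.1425 → 14.25%.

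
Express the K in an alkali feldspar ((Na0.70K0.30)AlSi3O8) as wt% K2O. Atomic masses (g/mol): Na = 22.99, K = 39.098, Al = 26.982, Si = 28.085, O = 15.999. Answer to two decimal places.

M((Na0.70K0.30)AlSi3O8) = 267.051 g/mol; M(K2O) = 94.195 g/mol.
Moles K2O per formula unit = 0.30 K ÷ 2 = 0.1500.
K2O fraction = (0.1500 × 94.195) / 267.051 = 14.129/267.051 = 0.0529.

5.29 wt%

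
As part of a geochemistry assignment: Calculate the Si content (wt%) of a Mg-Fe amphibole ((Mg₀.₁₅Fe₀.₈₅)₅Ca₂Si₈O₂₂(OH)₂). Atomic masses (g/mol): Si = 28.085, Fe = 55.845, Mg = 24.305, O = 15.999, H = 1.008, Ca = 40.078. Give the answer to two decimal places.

Formula mass = 0.75*24.305 + 4.25*55.845 + 2*40.078 + 8*28.085 + 24*15.999 + 2*1.008 = 946.398 g/mol, of which 224.680 g is Si.
So Si makes up 224.680/946.398 = 0.2374 of the mass, i.e. 23.74%.

23.74 wt%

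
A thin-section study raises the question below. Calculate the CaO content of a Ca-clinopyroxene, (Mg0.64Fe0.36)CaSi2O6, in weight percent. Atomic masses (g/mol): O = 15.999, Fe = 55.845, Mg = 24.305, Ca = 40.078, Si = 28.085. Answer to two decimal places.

24.61 wt%

Molar mass of (Mg0.64Fe0.36)CaSi2O6 = 0.64×24.305 + 0.36×55.845 + 1×40.078 + 2×28.085 + 6×15.999 = 227.901 g/mol.
Each formula unit contains 1 Ca, equivalent to 1/1 = 1.0000 mol CaO.
M(CaO) = 1×40.078 + 1×15.999 = 56.077 g/mol.
Mass of CaO per formula unit = 1.0000 × 56.077 = 56.077 g.
CaO wt% = 56.077 / 227.901 × 100 = 24.61%.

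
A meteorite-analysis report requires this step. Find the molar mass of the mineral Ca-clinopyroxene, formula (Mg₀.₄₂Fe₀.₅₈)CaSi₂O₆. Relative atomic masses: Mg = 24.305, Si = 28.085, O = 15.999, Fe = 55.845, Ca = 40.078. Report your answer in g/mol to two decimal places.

M = 0.42(24.305) + 0.58(55.845) + 1(40.078) + 2(28.085) + 6(15.999)

234.84 g/mol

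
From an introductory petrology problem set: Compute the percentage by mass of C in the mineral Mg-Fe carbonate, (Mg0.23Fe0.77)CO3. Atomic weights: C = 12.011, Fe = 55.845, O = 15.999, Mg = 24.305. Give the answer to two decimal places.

M((Mg0.23Fe0.77)CO3) = 108.599 g/mol.
C contributes 1 × 12.011 = 12.011 g per mole.
12.011/108.599 = 0.1106 → 11.06%.

11.06 mass %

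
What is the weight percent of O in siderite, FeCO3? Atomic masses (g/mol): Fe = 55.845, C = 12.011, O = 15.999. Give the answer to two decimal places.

41.43 weight percent

M(FeCO3) = 115.853 g/mol.
O contributes 3 × 15.999 = 47.997 g per mole.
47.997/115.853 = 0.4143 → 41.43%.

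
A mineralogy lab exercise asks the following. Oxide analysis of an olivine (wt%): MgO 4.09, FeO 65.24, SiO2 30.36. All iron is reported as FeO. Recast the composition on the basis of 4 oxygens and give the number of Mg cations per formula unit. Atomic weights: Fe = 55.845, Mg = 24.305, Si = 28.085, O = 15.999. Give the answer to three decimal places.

0.201 Mg apfu

MgO: 4.09/40.304 = 0.10148 mol → 0.10148 mol Mg, 0.10148 mol O.
FeO: 65.24/71.844 = 0.90808 mol → 0.90808 mol Fe, 0.90808 mol O.
SiO2: 30.36/60.083 = 0.50530 mol → 0.50530 mol Si, 1.01060 mol O.
Total oxygen = 2.02016 mol. Normalization factor = 4/2.02016 = 1.98004.
Mg per 4 O = 0.10148 × 1.98004 = 0.201.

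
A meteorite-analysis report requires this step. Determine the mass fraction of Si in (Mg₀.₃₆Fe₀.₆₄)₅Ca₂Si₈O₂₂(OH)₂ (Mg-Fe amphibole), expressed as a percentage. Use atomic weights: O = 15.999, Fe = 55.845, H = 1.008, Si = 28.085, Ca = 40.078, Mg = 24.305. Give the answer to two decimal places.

Molar mass of (Mg₀.₃₆Fe₀.₆₄)₅Ca₂Si₈O₂₂(OH)₂: 1.80·24.305 + 3.20·55.845 + 2·40.078 + 8·28.085 + 24·15.999 + 2·1.008 = 913.281 g/mol.
Mass of Si per formula unit: 8 × 28.085 = 224.680 g.
Weight fraction Si = 224.680 / 913.281 = 0.2460.

24.60 wt%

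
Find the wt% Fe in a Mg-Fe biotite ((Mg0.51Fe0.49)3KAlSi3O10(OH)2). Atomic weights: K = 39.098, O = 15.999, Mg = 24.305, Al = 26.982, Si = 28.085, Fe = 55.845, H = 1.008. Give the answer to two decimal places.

17.71 wt%

Molar mass of (Mg0.51Fe0.49)3KAlSi3O10(OH)2: 1.53*24.305 + 1.47*55.845 + 1*39.098 + 1*26.982 + 3*28.085 + 12*15.999 + 2*1.008 = 463.618 g/mol.
Mass of Fe per formula unit: 1.47 × 55.845 = 82.092 g.
Weight fraction Fe = 82.092 / 463.618 = 0.1771.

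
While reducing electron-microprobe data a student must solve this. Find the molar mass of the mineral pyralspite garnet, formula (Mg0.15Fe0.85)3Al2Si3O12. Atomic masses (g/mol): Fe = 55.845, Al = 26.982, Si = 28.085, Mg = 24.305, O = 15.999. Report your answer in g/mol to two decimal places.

The formula mass is the sum 0.45×24.305 + 2.55×55.845 + 2×26.982 + 3×28.085 + 12×15.999.

483.55 g/mol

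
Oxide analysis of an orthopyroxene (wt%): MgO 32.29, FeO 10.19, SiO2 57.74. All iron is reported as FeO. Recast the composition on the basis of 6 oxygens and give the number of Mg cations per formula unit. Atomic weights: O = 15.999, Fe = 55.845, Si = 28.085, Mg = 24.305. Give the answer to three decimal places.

1.678 Mg apfu

32.29 wt% MgO ÷ 40.304 g/mol = 0.80116 mol, giving 0.80116 Mg and 0.80116 O.
10.19 wt% FeO ÷ 71.844 g/mol = 0.14184 mol, giving 0.14184 Fe and 0.14184 O.
57.74 wt% SiO2 ÷ 60.083 g/mol = 0.96100 mol, giving 0.96100 Si and 1.92200 O.
Oxygen sums to 2.86500; scaling by 6/2.86500 = 2.09424 puts the formula on 6 O.
Mg: 0.80116 × 2.09424 = 1.678 atoms per formula unit.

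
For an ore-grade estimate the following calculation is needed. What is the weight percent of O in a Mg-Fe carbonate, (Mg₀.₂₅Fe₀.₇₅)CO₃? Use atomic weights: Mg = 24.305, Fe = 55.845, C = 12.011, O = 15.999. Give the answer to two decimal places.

M((Mg₀.₂₅Fe₀.₇₅)CO₃) = 107.968 g/mol.
O contributes 3 × 15.999 = 47.997 g per mole.
47.997/107.968 = 0.4445 → 44.45%.

44.45 mass %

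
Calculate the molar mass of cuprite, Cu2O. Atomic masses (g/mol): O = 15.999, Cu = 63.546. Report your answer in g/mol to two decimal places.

143.09 g/mol

The formula mass is the sum 2×63.546 + 1×15.999.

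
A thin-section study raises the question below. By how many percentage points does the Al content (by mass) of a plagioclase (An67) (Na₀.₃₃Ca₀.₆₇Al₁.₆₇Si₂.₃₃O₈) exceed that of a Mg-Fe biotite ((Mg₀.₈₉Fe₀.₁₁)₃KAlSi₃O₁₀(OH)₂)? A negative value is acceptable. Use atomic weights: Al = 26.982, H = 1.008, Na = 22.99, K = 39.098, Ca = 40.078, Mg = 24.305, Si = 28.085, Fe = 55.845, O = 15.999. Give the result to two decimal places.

10.20 percentage points

Al in Na₀.₃₃Ca₀.₆₇Al₁.₆₇Si₂.₃₃O₈: molar mass 272.929 g/mol; 1.67×26.982 = 45.060 g → 16.51 wt%.
Al in (Mg₀.₈₉Fe₀.₁₁)₃KAlSi₃O₁₀(OH)₂: molar mass 427.662 g/mol; 1×26.982 = 26.982 g → 6.31 wt%.
Difference = 16.51 − 6.31 = 10.20 percentage points.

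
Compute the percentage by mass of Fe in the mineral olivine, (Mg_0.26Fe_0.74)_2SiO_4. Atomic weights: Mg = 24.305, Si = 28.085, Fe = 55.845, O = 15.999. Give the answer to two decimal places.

44.11 wt%

M((Mg_0.26Fe_0.74)_2SiO_4) = 187.370 g/mol.
Fe contributes 1.48 × 55.845 = 82.651 g per mole.
82.651/187.370 = 0.4411 → 44.11%.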